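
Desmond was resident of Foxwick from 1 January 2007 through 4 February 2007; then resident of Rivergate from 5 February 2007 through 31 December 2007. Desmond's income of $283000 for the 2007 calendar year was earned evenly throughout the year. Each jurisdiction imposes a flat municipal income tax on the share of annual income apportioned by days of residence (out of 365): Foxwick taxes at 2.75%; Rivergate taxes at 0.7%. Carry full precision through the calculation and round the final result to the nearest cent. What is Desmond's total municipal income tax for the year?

$2537.31

Foxwick, 1 January – 4 February 2007: 35 days → $283000 × 2.75% × 35/365 = $746.2671
Rivergate, 5 February – 31 December 2007: 330 days → $283000 × 0.7% × 330/365 = $1791.0411
Total = $2537.3082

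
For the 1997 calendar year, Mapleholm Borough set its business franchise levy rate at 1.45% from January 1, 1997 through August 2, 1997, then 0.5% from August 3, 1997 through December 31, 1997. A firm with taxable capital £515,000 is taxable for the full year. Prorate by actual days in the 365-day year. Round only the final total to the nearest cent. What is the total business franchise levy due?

January 1 – August 2, 1997: 214 days at 1.45% → £515,000 × 1.45% × 214/365 = £4,378.2055
August 3 – December 31, 1997: 151 days at 0.5% → £515,000 × 0.5% × 151/365 = £1,065.2740
Total = £5,443.4795

£5,443.48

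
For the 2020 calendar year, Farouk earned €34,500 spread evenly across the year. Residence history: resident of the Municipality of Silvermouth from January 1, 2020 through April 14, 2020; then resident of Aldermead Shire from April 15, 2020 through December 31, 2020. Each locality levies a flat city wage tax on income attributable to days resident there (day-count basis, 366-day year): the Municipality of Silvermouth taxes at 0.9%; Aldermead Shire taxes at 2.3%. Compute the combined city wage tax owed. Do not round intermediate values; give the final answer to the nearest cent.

The Municipality of Silvermouth, January 1 – April 14, 2020: 105 days → €34,500 × 0.9% × 105/366 = €89.0779
Aldermead Shire, April 15 – December 31, 2020: 261 days → €34,500 × 2.3% × 261/366 = €565.8566
Total = €654.9344

€654.93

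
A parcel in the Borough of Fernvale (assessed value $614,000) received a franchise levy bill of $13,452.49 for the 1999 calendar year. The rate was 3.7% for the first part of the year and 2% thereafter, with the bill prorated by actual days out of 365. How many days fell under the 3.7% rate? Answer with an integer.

Let d = days at the first rate; then 365 − d days at the second rate.
$614,000 × [3.7%·d + 2%·(365−d)] / 365 = $13,452.49
Solving gives d = 41, so the new rate took effect on February 11, 1999.

41 days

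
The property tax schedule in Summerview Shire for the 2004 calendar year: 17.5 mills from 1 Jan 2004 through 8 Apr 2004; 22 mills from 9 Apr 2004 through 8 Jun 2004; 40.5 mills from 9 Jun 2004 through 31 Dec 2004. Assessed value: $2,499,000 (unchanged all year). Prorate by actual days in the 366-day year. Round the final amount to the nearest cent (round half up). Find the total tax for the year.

1 Jan – 8 Apr 2004: 99 days at 17.5 mills → $2,499,000 × 1.75% × 99/366 = $11,829.2828
9 Apr – 8 Jun 2004: 61 days at 22 mills → $2,499,000 × 2.2% × 61/366 = $9,163.0000
9 Jun – 31 Dec 2004: 206 days at 40.5 mills → $2,499,000 × 4.05% × 206/366 = $56,964.9098
Total = $77,957.1926

$77,957.19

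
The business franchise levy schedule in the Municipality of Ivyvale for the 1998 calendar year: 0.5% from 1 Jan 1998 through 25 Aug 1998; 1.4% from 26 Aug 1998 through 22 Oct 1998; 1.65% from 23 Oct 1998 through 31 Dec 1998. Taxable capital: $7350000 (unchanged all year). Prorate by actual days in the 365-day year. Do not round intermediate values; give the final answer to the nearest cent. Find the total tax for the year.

$63471.78

1 Jan – 25 Aug 1998: 237 days at 0.5% → $7350000 × 0.5% × 237/365 = $23862.3288
26 Aug – 22 Oct 1998: 58 days at 1.4% → $7350000 × 1.4% × 58/365 = $16351.2329
23 Oct – 31 Dec 1998: 70 days at 1.65% → $7350000 × 1.65% × 70/365 = $23258.2192
Total = $63471.7808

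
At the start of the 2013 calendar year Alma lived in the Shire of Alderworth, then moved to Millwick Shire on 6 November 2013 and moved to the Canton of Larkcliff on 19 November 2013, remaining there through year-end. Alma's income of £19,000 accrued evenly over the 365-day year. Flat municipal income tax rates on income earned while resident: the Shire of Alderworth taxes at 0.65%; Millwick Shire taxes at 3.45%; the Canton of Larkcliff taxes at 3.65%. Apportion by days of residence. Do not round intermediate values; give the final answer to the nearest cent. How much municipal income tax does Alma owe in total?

The Shire of Alderworth, 1 January – 5 November 2013: 309 days → £19,000 × 0.65% × 309/365 = £104.5521
Millwick Shire, 6 November – 18 November 2013: 13 days → £19,000 × 3.45% × 13/365 = £23.3466
The Canton of Larkcliff, 19 November – 31 December 2013: 43 days → £19,000 × 3.65% × 43/365 = £81.7000
Total = £209.5986

£209.60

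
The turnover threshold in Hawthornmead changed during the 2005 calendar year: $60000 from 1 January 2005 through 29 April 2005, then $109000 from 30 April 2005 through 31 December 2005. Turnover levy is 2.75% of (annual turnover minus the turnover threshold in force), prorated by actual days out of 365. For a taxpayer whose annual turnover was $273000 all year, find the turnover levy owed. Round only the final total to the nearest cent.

1 January – 29 April 2005: 119 days, exemption $60000 → ($273000 − $60000) × 2.75% × 119/365 = $1909.7055
30 April – 31 December 2005: 246 days, exemption $109000 → ($273000 − $109000) × 2.75% × 246/365 = $3039.6164
Total = $4949.3219

$4949.32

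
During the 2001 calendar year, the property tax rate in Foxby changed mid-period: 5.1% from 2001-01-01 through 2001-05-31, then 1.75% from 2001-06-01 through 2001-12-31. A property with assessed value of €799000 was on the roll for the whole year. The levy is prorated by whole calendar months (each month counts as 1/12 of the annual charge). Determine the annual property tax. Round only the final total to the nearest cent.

€25135.21

2001-01-01 to 2001-05-31: 5 months at 5.1% → €799000 × 5.1% × 5/12 = €16978.7500
2001-06-01 to 2001-12-31: 7 months at 1.75% → €799000 × 1.75% × 7/12 = €8156.4583
Total = €25135.2083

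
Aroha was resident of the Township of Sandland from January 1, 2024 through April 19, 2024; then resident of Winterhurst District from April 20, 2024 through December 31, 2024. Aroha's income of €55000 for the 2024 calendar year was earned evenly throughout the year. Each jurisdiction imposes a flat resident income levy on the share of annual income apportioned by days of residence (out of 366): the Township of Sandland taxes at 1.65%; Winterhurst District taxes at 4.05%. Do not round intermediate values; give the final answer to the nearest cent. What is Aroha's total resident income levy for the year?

The Township of Sandland, January 1 – April 19, 2024: 110 days → €55000 × 1.65% × 110/366 = €272.7459
Winterhurst District, April 20 – December 31, 2024: 256 days → €55000 × 4.05% × 256/366 = €1558.0328
Total = €1830.7787

€1830.78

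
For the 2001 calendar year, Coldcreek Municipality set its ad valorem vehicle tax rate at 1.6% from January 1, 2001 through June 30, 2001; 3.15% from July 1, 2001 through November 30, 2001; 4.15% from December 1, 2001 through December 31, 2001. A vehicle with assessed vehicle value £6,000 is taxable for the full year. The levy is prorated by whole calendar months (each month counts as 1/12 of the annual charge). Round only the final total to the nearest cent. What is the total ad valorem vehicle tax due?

£147.50

January 1 – June 30, 2001: 6 months at 1.6% → £6,000 × 1.6% × 6/12 = £48.0000
July 1 – November 30, 2001: 5 months at 3.15% → £6,000 × 3.15% × 5/12 = £78.7500
December 1 – December 31, 2001: 1 month at 4.15% → £6,000 × 4.15% × 1/12 = £20.7500
Total = £147.5000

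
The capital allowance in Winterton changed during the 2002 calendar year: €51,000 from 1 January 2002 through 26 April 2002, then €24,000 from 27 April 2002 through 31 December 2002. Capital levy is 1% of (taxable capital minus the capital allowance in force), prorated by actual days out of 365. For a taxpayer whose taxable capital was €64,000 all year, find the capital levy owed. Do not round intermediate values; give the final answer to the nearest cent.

€314.19

1 January – 26 April 2002: 116 days, exemption €51,000 → (€64,000 − €51,000) × 1% × 116/365 = €41.3151
27 April – 31 December 2002: 249 days, exemption €24,000 → (€64,000 − €24,000) × 1% × 249/365 = €272.8767
Total = €314.1918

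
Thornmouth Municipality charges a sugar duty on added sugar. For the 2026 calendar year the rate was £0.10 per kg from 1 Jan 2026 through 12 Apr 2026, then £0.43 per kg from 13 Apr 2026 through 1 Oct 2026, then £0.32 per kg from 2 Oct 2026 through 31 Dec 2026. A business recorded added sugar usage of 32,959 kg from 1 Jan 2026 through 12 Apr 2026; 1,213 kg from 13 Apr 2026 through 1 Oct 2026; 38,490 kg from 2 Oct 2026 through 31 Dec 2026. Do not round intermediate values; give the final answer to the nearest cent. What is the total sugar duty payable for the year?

1 Jan – 12 Apr 2026: 32,959 kg at £0.10/kg → £3295.90
13 Apr – 1 Oct 2026: 1,213 kg at £0.43/kg → £521.59
2 Oct – 31 Dec 2026: 38,490 kg at £0.32/kg → £12316.80

£16134.29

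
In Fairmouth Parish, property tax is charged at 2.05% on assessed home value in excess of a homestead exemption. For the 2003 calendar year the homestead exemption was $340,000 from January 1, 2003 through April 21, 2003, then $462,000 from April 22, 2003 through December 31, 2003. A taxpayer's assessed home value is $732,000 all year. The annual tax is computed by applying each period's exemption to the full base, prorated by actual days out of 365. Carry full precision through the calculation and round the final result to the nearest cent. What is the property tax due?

January 1 – April 21, 2003: 111 days, exemption $340,000 → ($732,000 − $340,000) × 2.05% × 111/365 = $2,443.8247
April 22 – December 31, 2003: 254 days, exemption $462,000 → ($732,000 − $462,000) × 2.05% × 254/365 = $3,851.7534
Total = $6,295.5781

$6,295.58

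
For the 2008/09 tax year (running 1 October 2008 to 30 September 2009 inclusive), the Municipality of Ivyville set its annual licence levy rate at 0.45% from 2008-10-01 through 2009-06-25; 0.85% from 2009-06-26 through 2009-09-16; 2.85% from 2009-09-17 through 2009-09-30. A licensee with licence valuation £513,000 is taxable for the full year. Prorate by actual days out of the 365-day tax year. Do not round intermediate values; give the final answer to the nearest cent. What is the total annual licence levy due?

£3,247.36

2008-10-01 to 2009-06-25: 268 days at 0.45% → £513,000 × 0.45% × 268/365 = £1,695.0082
2009-06-26 to 2009-09-16: 83 days at 0.85% → £513,000 × 0.85% × 83/365 = £991.5658
2009-09-17 to 2009-09-30: 14 days at 2.85% → £513,000 × 2.85% × 14/365 = £560.7863
Total = £3,247.3603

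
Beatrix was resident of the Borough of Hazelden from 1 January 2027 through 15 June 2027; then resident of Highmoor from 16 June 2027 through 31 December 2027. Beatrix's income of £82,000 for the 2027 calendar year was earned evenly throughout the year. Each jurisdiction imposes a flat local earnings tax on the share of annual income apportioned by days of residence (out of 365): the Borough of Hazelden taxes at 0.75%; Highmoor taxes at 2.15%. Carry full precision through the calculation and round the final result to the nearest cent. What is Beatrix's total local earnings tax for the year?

£1,240.90

The Borough of Hazelden, 1 January – 15 June 2027: 166 days → £82,000 × 0.75% × 166/365 = £279.6986
Highmoor, 16 June – 31 December 2027: 199 days → £82,000 × 2.15% × 199/365 = £961.1973
Total = £1,240.8959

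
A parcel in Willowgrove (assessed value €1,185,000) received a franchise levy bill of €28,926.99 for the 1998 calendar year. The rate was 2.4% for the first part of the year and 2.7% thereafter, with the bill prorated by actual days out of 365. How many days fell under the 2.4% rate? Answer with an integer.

315 days

Let d = days at the first rate; then 365 − d days at the second rate.
€1,185,000 × [2.4%·d + 2.7%·(365−d)] / 365 = €28,926.99
Solving gives d = 315, so the new rate took effect on 12 Nov 1998.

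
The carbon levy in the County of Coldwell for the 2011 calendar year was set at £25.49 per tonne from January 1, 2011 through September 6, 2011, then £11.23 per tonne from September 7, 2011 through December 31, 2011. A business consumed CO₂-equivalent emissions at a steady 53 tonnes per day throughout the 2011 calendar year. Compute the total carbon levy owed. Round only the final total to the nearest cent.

January 1 – September 6, 2011: 249 days × 53 tonnes/day = 13,197 tonnes at £25.49/tonne → £336,391.53
September 7 – December 31, 2011: 116 days × 53 tonnes/day = 6,148 tonnes at £11.23/tonne → £69,042.04

£405,433.57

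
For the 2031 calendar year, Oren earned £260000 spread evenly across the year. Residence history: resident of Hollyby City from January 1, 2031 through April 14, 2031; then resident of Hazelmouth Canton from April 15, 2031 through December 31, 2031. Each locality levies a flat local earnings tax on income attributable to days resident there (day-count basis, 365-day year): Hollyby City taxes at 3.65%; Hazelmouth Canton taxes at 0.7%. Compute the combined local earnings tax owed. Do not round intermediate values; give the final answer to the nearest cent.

£4005.42

Hollyby City, January 1 – April 14, 2031: 104 days → £260000 × 3.65% × 104/365 = £2704.0000
Hazelmouth Canton, April 15 – December 31, 2031: 261 days → £260000 × 0.7% × 261/365 = £1301.4247
Total = £4005.4247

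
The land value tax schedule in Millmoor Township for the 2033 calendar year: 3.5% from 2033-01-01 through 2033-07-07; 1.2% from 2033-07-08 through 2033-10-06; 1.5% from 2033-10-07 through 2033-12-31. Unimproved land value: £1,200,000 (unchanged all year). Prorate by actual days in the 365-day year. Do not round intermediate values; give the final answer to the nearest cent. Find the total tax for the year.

£29,464.11

2033-01-01 to 2033-07-07: 188 days at 3.5% → £1,200,000 × 3.5% × 188/365 = £21,632.8767
2033-07-08 to 2033-10-06: 91 days at 1.2% → £1,200,000 × 1.2% × 91/365 = £3,590.1370
2033-10-07 to 2033-12-31: 86 days at 1.5% → £1,200,000 × 1.5% × 86/365 = £4,241.0959
Total = £29,464.1096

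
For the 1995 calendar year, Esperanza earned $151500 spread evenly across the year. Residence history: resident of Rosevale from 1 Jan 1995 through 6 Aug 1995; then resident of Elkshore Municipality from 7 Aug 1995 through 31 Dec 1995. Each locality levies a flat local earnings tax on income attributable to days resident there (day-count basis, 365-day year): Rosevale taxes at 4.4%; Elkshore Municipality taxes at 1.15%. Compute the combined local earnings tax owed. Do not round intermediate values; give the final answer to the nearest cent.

Rosevale, 1 Jan – 6 Aug 1995: 218 days → $151500 × 4.4% × 218/365 = $3981.3370
Elkshore Municipality, 7 Aug – 31 Dec 1995: 147 days → $151500 × 1.15% × 147/365 = $701.6733
Total = $4683.0103

$4683.01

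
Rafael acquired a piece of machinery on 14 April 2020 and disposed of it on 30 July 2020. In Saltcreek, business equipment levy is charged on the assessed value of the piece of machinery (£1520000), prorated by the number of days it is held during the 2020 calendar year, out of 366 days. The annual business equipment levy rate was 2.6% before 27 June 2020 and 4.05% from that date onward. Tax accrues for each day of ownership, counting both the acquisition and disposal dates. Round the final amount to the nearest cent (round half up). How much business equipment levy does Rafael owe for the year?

14 April – 26 June 2020: 74 days at 2.6% → £1520000 × 2.6% × 74/366 = £7990.3825
27 June – 30 July 2020: 34 days at 4.05% → £1520000 × 4.05% × 34/366 = £5718.6885
Total = £13709.0710

£13709.07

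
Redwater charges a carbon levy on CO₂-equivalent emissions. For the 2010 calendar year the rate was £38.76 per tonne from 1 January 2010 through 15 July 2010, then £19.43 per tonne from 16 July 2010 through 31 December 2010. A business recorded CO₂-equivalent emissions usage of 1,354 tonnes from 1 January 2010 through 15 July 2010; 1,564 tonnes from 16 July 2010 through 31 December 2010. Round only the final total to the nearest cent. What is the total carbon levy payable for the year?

£82869.56

1 January – 15 July 2010: 1,354 tonnes at £38.76/tonne → £52481.04
16 July – 31 December 2010: 1,564 tonnes at £19.43/tonne → £30388.52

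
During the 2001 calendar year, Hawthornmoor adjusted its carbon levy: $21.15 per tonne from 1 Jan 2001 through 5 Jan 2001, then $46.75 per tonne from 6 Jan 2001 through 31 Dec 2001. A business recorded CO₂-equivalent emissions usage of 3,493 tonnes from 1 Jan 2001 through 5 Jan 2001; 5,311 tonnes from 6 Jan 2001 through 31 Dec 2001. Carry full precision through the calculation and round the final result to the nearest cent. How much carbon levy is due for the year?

$322166.20

1 Jan – 5 Jan 2001: 3,493 tonnes at $21.15/tonne → $73876.95
6 Jan – 31 Dec 2001: 5,311 tonnes at $46.75/tonne → $248289.25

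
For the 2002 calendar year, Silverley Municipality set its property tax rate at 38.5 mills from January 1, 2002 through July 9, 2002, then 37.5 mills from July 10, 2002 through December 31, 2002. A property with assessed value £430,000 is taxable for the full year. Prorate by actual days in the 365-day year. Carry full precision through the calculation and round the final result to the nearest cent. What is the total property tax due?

£16,348.84

January 1 – July 9, 2002: 190 days at 38.5 mills → £430,000 × 3.85% × 190/365 = £8,617.6712
July 10 – December 31, 2002: 175 days at 37.5 mills → £430,000 × 3.75% × 175/365 = £7,731.1644
Total = £16,348.8356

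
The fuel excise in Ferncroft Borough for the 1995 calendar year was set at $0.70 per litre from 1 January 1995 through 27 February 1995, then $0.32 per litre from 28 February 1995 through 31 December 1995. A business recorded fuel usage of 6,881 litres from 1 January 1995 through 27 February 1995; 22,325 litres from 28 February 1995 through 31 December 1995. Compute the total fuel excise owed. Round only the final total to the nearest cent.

1 January – 27 February 1995: 6,881 litres at $0.70/litre → $4,816.70
28 February – 31 December 1995: 22,325 litres at $0.32/litre → $7,144.00

$11,960.70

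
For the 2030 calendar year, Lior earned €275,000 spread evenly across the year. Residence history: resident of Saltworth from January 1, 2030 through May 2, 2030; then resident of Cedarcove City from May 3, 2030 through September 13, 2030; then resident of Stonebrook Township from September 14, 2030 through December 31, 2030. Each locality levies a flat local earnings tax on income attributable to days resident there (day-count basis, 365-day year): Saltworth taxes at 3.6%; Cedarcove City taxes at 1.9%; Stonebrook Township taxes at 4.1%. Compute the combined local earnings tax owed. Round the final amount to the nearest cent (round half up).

Saltworth, January 1 – May 2, 2030: 122 days → €275,000 × 3.6% × 122/365 = €3,309.0411
Cedarcove City, May 3 – September 13, 2030: 134 days → €275,000 × 1.9% × 134/365 = €1,918.2192
Stonebrook Township, September 14 – December 31, 2030: 109 days → €275,000 × 4.1% × 109/365 = €3,367.0548
Total = €8,594.3151

€8,594.32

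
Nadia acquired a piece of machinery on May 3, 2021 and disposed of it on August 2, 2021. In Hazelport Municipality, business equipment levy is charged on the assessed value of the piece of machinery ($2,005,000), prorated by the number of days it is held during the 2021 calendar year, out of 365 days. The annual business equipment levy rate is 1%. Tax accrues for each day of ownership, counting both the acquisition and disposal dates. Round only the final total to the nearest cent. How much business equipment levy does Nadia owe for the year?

Days held (May 3 – August 2, 2021): 92 out of 365
Tax = $2,005,000 × 1% × 92/365 = $5,053.6986

$5,053.70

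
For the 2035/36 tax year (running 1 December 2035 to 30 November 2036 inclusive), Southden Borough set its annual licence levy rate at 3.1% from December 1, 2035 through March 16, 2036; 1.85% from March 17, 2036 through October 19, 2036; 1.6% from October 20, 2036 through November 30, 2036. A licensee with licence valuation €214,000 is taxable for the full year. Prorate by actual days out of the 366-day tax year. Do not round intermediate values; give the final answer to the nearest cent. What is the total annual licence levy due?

December 1, 2035 – March 16, 2036: 107 days at 3.1% → €214,000 × 3.1% × 107/366 = €1,939.4481
March 17 – October 19, 2036: 217 days at 1.85% → €214,000 × 1.85% × 217/366 = €2,347.2760
October 20 – November 30, 2036: 42 days at 1.6% → €214,000 × 1.6% × 42/366 = €392.9180
Total = €4,679.6421

€4,679.64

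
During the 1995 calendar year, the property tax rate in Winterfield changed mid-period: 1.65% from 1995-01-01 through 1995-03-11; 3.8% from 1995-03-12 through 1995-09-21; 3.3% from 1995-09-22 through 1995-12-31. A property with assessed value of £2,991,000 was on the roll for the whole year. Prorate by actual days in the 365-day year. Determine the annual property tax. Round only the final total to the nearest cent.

1995-01-01 to 1995-03-11: 70 days at 1.65% → £2,991,000 × 1.65% × 70/365 = £9,464.6712
1995-03-12 to 1995-09-21: 194 days at 3.8% → £2,991,000 × 3.8% × 194/365 = £60,410.0055
1995-09-22 to 1995-12-31: 101 days at 3.3% → £2,991,000 × 3.3% × 101/365 = £27,312.3370
Total = £97,187.0137

£97,187.01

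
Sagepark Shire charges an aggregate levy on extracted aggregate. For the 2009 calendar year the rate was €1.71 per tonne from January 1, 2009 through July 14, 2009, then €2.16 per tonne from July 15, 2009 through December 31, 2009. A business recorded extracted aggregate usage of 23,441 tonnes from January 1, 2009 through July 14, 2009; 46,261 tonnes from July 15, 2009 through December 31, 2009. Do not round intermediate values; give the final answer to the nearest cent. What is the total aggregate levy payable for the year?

January 1 – July 14, 2009: 23,441 tonnes at €1.71/tonne → €40,084.11
July 15 – December 31, 2009: 46,261 tonnes at €2.16/tonne → €99,923.76

€140,007.87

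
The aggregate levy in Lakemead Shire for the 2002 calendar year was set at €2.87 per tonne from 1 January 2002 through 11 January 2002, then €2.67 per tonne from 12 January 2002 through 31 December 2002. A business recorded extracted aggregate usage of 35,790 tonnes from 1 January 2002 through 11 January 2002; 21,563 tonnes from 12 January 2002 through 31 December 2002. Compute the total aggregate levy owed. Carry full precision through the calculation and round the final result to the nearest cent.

€160,290.51

1 January – 11 January 2002: 35,790 tonnes at €2.87/tonne → €102,717.30
12 January – 31 December 2002: 21,563 tonnes at €2.67/tonne → €57,573.21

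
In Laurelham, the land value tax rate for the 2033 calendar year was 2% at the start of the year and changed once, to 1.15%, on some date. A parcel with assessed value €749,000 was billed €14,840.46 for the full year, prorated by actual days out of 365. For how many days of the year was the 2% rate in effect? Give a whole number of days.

357 days

Let d = days at the first rate; then 365 − d days at the second rate.
€749,000 × [2%·d + 1.15%·(365−d)] / 365 = €14,840.46
Solving gives d = 357, so the new rate took effect on December 24, 2033.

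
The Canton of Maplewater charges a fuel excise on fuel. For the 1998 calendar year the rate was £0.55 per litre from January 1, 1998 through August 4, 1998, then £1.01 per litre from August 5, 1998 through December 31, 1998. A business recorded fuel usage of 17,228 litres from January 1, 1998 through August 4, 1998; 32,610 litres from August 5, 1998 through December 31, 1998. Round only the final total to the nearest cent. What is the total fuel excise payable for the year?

January 1 – August 4, 1998: 17,228 litres at £0.55/litre → £9,475.40
August 5 – December 31, 1998: 32,610 litres at £1.01/litre → £32,936.10

£42,411.50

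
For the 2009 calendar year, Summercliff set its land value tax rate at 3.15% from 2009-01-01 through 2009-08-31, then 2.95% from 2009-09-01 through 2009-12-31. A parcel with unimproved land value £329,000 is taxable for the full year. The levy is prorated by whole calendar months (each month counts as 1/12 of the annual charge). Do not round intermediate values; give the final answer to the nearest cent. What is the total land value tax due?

£10,144.17

2009-01-01 to 2009-08-31: 8 months at 3.15% → £329,000 × 3.15% × 8/12 = £6,909.0000
2009-09-01 to 2009-12-31: 4 months at 2.95% → £329,000 × 2.95% × 4/12 = £3,235.1667
Total = £10,144.1667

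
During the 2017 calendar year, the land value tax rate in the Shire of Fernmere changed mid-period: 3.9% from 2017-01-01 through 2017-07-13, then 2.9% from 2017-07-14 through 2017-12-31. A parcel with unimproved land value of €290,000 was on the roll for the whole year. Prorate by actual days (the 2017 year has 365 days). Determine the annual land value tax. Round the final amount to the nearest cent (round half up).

2017-01-01 to 2017-07-13: 194 days at 3.9% → €290,000 × 3.9% × 194/365 = €6,011.3425
2017-07-14 to 2017-12-31: 171 days at 2.9% → €290,000 × 2.9% × 171/365 = €3,940.0274
Total = €9,951.3699

€9,951.37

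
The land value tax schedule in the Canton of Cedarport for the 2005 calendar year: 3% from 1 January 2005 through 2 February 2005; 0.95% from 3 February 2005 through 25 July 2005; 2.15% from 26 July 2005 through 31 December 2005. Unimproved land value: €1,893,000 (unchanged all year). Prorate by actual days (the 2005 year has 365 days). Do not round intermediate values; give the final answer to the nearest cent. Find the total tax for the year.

1 January – 2 February 2005: 33 days at 3% → €1,893,000 × 3% × 33/365 = €5,134.4384
3 February – 25 July 2005: 173 days at 0.95% → €1,893,000 × 0.95% × 173/365 = €8,523.6863
26 July – 31 December 2005: 159 days at 2.15% → €1,893,000 × 2.15% × 159/365 = €17,729.3712
Total = €31,387.4959

€31,387.50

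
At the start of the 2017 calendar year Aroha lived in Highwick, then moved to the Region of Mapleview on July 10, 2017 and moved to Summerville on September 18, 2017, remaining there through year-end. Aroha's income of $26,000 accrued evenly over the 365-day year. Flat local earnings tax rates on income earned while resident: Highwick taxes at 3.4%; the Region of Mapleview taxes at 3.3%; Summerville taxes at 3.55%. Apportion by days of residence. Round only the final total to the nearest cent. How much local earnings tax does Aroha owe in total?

$890.23

Highwick, January 1 – July 9, 2017: 190 days → $26,000 × 3.4% × 190/365 = $460.1644
The Region of Mapleview, July 10 – September 17, 2017: 70 days → $26,000 × 3.3% × 70/365 = $164.5479
Summerville, September 18 – December 31, 2017: 105 days → $26,000 × 3.55% × 105/365 = $265.5205
Total = $890.2329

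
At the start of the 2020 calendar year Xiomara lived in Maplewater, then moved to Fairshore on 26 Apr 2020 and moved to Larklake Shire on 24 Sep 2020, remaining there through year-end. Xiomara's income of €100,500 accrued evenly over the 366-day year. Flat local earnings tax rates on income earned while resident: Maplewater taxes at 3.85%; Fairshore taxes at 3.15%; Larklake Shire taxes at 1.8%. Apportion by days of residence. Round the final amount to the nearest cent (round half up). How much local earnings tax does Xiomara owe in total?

Maplewater, 1 Jan – 25 Apr 2020: 116 days → €100,500 × 3.85% × 116/366 = €1,226.3197
Fairshore, 26 Apr – 23 Sep 2020: 151 days → €100,500 × 3.15% × 151/366 = €1,306.0881
Larklake Shire, 24 Sep – 31 Dec 2020: 99 days → €100,500 × 1.8% × 99/366 = €489.3197
Total = €3,021.7275

€3,021.73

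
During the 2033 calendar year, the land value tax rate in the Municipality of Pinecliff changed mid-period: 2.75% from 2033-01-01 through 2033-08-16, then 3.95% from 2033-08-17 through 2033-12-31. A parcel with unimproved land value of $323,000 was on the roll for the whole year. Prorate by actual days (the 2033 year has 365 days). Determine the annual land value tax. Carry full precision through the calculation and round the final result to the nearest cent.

$10,337.33

2033-01-01 to 2033-08-16: 228 days at 2.75% → $323,000 × 2.75% × 228/365 = $5,548.5205
2033-08-17 to 2033-12-31: 137 days at 3.95% → $323,000 × 3.95% × 137/365 = $4,788.8068
Total = $10,337.3274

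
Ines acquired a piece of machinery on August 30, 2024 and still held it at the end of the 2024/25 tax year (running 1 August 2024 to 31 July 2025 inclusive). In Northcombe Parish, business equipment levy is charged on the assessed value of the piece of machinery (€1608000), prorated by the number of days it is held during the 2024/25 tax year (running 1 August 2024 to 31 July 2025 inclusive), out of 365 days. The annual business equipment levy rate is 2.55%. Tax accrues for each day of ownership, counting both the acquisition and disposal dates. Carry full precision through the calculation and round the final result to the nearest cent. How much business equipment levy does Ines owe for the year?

Days held (August 30, 2024 – July 31, 2025): 336 out of 365
Tax = €1608000 × 2.55% × 336/365 = €37746.1479

€37746.15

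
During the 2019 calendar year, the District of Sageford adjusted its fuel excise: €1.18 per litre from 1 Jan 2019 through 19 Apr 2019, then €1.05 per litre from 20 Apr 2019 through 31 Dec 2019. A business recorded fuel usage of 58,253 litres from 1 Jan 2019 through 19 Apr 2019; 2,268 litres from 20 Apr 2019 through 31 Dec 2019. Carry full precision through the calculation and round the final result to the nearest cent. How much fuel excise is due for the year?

1 Jan – 19 Apr 2019: 58,253 litres at €1.18/litre → €68,738.54
20 Apr – 31 Dec 2019: 2,268 litres at €1.05/litre → €2,381.40

€71,119.94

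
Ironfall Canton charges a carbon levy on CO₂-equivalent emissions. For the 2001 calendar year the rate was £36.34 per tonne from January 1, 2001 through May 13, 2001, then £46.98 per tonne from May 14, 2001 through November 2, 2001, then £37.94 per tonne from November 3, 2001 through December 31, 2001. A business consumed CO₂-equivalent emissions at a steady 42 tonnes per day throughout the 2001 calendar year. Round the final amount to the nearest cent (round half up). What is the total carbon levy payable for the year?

£638,367.24

January 1 – May 13, 2001: 133 days × 42 tonnes/day = 5,586 tonnes at £36.34/tonne → £202,995.24
May 14 – November 2, 2001: 173 days × 42 tonnes/day = 7,266 tonnes at £46.98/tonne → £341,356.68
November 3 – December 31, 2001: 59 days × 42 tonnes/day = 2,478 tonnes at £37.94/tonne → £94,015.32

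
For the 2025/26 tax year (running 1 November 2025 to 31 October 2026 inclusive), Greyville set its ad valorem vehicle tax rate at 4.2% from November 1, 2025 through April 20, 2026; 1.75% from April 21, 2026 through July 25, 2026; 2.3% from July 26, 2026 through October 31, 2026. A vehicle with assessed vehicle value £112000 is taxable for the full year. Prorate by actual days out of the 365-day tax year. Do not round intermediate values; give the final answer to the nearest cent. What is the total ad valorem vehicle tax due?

November 1, 2025 – April 20, 2026: 171 days at 4.2% → £112000 × 4.2% × 171/365 = £2203.7918
April 21 – July 25, 2026: 96 days at 1.75% → £112000 × 1.75% × 96/365 = £515.5068
July 26 – October 31, 2026: 98 days at 2.3% → £112000 × 2.3% × 98/365 = £691.6384
Total = £3410.9370

£3410.94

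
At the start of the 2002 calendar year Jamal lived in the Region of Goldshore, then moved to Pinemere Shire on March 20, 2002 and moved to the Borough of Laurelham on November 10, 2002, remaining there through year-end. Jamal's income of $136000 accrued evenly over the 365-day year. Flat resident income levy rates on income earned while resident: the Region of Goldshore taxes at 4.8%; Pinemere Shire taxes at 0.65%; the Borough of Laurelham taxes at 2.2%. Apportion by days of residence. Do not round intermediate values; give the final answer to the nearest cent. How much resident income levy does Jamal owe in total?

The Region of Goldshore, January 1 – March 19, 2002: 78 days → $136000 × 4.8% × 78/365 = $1395.0247
Pinemere Shire, March 20 – November 9, 2002: 235 days → $136000 × 0.65% × 235/365 = $569.1507
The Borough of Laurelham, November 10 – December 31, 2002: 52 days → $136000 × 2.2% × 52/365 = $426.2575
Total = $2390.4329

$2390.43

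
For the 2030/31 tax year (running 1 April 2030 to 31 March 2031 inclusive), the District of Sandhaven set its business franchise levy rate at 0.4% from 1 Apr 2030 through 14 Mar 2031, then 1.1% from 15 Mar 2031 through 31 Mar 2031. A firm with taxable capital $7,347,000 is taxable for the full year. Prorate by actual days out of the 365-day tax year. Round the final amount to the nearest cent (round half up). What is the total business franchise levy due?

1 Apr 2030 – 14 Mar 2031: 348 days at 0.4% → $7,347,000 × 0.4% × 348/365 = $28,019.2438
15 Mar – 31 Mar 2031: 17 days at 1.1% → $7,347,000 × 1.1% × 17/365 = $3,764.0795
Total = $31,783.3233

$31,783.32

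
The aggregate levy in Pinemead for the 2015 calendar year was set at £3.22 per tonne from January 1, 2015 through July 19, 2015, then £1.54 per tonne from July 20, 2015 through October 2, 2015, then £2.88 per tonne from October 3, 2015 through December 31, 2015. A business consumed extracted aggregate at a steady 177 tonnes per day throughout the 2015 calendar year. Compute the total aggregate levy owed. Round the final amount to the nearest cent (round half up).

£180,309.90

January 1 – July 19, 2015: 200 days × 177 tonnes/day = 35,400 tonnes at £3.22/tonne → £113,988.00
July 20 – October 2, 2015: 75 days × 177 tonnes/day = 13,275 tonnes at £1.54/tonne → £20,443.50
October 3 – December 31, 2015: 90 days × 177 tonnes/day = 15,930 tonnes at £2.88/tonne → £45,878.40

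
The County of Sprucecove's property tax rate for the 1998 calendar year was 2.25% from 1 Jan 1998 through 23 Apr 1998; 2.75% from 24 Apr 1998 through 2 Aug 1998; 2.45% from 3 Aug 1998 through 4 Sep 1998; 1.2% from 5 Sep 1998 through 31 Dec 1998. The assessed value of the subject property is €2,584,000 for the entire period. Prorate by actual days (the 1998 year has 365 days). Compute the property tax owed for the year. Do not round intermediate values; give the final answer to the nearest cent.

1 Jan – 23 Apr 1998: 113 days at 2.25% → €2,584,000 × 2.25% × 113/365 = €17,999.5068
24 Apr – 2 Aug 1998: 101 days at 2.75% → €2,584,000 × 2.75% × 101/365 = €19,663.1781
3 Aug – 4 Sep 1998: 33 days at 2.45% → €2,584,000 × 2.45% × 33/365 = €5,723.7370
5 Sep – 31 Dec 1998: 118 days at 1.2% → €2,584,000 × 1.2% × 118/365 = €10,024.5041
Total = €53,410.9260

€53,410.93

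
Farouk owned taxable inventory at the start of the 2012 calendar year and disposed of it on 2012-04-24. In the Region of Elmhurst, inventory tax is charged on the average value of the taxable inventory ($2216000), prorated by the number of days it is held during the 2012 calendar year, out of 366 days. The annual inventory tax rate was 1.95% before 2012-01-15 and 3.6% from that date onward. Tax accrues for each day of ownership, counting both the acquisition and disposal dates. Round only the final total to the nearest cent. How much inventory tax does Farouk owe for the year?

2012-01-01 to 2012-01-14: 14 days at 1.95% → $2216000 × 1.95% × 14/366 = $1652.9180
2012-01-15 to 2012-04-24: 101 days at 3.6% → $2216000 × 3.6% × 101/366 = $22014.6885
Total = $23667.6066

$23667.61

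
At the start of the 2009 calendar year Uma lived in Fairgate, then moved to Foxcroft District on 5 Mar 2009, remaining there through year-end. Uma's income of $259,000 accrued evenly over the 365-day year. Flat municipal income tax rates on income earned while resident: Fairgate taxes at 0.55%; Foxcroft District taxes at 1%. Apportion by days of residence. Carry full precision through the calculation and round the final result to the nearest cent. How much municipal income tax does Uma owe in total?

$2,388.83

Fairgate, 1 Jan – 4 Mar 2009: 63 days → $259,000 × 0.55% × 63/365 = $245.8726
Foxcroft District, 5 Mar – 31 Dec 2009: 302 days → $259,000 × 1% × 302/365 = $2,142.9589
Total = $2,388.8315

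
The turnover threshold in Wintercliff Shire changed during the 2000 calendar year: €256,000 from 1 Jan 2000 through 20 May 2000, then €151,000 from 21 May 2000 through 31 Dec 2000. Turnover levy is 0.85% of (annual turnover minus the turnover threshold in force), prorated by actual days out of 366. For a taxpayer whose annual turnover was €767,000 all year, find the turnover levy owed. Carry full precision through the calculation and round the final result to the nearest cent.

1 Jan – 20 May 2000: 141 days, exemption €256,000 → (€767,000 − €256,000) × 0.85% × 141/366 = €1,673.3156
21 May – 31 Dec 2000: 225 days, exemption €151,000 → (€767,000 − €151,000) × 0.85% × 225/366 = €3,218.8525
Total = €4,892.1680

€4,892.17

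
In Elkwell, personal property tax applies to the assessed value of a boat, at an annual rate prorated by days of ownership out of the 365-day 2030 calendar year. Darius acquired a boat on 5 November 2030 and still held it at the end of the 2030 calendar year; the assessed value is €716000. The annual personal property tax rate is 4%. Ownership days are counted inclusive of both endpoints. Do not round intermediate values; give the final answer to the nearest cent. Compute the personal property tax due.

€4472.55

Days held (5 November – 31 December 2030): 57 out of 365
Tax = €716000 × 4% × 57/365 = €4472.5479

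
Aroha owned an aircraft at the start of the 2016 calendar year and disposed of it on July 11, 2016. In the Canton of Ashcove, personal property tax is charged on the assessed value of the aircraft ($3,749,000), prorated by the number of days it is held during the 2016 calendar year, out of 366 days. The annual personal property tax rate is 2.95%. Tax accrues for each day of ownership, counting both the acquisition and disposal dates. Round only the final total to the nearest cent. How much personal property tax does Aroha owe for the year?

$58,319.48

Days held (January 1 – July 11, 2016): 193 out of 366
Tax = $3,749,000 × 2.95% × 193/366 = $58,319.4850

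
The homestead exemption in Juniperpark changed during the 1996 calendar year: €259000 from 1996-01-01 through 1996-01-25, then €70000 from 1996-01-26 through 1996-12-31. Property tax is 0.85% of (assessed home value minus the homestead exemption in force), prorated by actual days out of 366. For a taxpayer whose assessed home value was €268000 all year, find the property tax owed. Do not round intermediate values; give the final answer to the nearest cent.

€1573.27

1996-01-01 to 1996-01-25: 25 days, exemption €259000 → (€268000 − €259000) × 0.85% × 25/366 = €5.2254
1996-01-26 to 1996-12-31: 341 days, exemption €70000 → (€268000 − €70000) × 0.85% × 341/366 = €1568.0410
Total = €1573.2664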